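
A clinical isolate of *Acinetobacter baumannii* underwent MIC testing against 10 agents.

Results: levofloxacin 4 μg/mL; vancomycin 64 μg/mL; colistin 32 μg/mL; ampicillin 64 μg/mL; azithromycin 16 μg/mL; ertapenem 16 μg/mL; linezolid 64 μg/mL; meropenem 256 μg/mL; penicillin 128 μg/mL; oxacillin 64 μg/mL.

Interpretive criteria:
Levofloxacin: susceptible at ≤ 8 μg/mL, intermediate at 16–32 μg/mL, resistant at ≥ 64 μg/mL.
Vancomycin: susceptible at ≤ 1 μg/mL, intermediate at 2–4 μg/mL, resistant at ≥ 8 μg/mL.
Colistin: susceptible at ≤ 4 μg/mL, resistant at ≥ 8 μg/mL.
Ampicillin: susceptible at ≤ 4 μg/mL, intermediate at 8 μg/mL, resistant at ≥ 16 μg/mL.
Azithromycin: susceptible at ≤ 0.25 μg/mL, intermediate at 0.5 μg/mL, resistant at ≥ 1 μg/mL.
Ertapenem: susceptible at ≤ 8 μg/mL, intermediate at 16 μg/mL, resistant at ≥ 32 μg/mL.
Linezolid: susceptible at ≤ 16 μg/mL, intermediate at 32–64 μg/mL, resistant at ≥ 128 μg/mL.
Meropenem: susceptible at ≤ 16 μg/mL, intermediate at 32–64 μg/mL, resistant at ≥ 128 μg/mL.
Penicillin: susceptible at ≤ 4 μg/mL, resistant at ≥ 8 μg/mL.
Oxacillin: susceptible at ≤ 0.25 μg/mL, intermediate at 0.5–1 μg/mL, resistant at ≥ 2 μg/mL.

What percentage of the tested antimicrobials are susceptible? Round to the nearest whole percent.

Levofloxacin 4 μg/mL: ≤ 8 μg/mL → susceptible
Vancomycin (64 μg/mL) ≥ 8 μg/mL ⇒ resistant
Colistin: 32 μg/mL is ≥ 8 μg/mL → R
Ampicillin: 64 μg/mL is ≥ 16 μg/mL ⇒ Resistant
Azithromycin 16 μg/mL: ≥ 1 μg/mL → resistant
Ertapenem 16 μg/mL: = 16 μg/mL ⇒ intermediate
Linezolid (64 μg/mL) in 32–64 μg/mL → intermediate
Meropenem (256 μg/mL) ≥ 128 μg/mL → resistant
Penicillin (128 μg/mL) ≥ 8 μg/mL ⇒ Resistant
Oxacillin (64 μg/mL) ≥ 2 μg/mL — R
Susceptible: 1/10

10%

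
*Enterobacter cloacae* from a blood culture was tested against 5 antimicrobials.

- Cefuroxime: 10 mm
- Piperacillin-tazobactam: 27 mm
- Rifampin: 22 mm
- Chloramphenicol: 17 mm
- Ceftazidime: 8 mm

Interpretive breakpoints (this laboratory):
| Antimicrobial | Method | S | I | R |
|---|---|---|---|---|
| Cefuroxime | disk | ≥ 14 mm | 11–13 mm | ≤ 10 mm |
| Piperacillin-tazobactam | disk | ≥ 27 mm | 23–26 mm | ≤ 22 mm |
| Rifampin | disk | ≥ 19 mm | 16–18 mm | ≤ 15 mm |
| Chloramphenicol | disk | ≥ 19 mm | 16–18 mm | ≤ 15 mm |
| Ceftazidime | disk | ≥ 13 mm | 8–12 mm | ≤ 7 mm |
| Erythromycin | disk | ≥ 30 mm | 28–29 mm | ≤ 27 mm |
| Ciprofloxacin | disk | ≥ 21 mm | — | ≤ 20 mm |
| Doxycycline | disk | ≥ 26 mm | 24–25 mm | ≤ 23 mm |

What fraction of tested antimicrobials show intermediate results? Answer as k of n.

Cefuroxime: 10 mm is ≤ 10 mm ⇒ R
Piperacillin-tazobactam: 27 mm is ≥ 27 mm — Susceptible
Rifampin: 22 mm is ≥ 19 mm → Susceptible
Chloramphenicol (17 mm) in 16–18 mm — Intermediate
Ceftazidime: 8 mm is in 8–12 mm ⇒ Intermediate
Intermediate: 2/5

2 of 5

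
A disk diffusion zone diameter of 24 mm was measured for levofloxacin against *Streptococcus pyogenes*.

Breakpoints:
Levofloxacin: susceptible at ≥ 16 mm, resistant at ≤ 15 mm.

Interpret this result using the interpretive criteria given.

Levofloxacin 24 mm: ≥ 16 mm ⇒ Susceptible

Susceptible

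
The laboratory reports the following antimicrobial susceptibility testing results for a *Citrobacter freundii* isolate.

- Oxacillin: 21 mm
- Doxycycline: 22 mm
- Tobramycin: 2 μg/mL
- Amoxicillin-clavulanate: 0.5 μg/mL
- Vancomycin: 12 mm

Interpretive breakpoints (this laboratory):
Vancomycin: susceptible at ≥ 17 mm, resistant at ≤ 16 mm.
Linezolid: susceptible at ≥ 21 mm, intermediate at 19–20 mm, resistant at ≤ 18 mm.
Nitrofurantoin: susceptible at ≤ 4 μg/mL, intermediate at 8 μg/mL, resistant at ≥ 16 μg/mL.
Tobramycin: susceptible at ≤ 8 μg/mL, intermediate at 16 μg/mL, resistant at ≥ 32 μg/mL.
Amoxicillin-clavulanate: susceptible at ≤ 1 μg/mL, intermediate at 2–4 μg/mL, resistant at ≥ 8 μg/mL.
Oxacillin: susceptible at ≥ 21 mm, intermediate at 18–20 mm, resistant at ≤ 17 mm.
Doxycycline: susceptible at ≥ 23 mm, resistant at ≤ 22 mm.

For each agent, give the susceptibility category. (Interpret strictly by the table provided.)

Oxacillin: 21 mm is ≥ 21 mm ⇒ Susceptible
Doxycycline 22 mm: ≤ 22 mm ⇒ Resistant
Tobramycin: 2 μg/mL is ≤ 8 μg/mL → S
Amoxicillin-clavulanate: 0.5 μg/mL is ≤ 1 μg/mL ⇒ S
Vancomycin 12 mm: ≤ 16 mm → Resistant

S, R, S, S, R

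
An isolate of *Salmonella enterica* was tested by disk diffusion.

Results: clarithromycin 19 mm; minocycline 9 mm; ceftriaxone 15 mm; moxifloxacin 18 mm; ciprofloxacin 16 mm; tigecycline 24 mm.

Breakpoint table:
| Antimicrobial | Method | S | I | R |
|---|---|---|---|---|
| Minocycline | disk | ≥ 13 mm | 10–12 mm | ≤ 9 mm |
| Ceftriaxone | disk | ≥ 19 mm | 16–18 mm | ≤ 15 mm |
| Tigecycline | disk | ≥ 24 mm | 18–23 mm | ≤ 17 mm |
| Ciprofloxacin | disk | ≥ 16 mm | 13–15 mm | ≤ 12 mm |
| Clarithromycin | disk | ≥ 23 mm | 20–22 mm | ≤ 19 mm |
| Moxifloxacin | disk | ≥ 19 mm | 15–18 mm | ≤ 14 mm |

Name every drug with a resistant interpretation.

Clarithromycin 19 mm: ≤ 19 mm ⇒ Resistant
Minocycline (9 mm) ≤ 9 mm — Resistant
Ceftriaxone (15 mm) ≤ 15 mm → Resistant
Moxifloxacin (18 mm) in 15–18 mm — I
Ciprofloxacin 16 mm: ≥ 16 mm — S
Tigecycline: 24 mm is ≥ 24 mm — susceptible

clarithromycin, minocycline, ceftriaxone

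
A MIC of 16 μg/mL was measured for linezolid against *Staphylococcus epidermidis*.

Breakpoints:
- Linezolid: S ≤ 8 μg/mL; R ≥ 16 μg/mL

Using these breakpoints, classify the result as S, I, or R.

Linezolid (16 μg/mL) ≥ 16 μg/mL — R

Resistant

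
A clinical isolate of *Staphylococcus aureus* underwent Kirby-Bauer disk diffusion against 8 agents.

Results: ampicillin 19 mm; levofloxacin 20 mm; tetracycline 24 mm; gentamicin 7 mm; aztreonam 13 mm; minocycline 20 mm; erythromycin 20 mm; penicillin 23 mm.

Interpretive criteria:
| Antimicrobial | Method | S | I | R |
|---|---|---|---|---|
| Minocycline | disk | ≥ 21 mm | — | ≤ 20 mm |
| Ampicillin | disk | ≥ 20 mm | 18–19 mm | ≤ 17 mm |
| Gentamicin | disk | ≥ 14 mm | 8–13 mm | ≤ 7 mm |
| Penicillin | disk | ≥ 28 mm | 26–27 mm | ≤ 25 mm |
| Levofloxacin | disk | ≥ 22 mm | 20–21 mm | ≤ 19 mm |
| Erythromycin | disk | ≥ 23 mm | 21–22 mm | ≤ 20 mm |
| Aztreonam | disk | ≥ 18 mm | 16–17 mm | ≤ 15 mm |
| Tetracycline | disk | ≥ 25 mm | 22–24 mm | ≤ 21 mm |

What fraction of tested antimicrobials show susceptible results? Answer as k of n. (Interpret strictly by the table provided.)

Ampicillin 19 mm: in 18–19 mm — intermediate
Levofloxacin 20 mm: in 20–21 mm ⇒ Intermediate
Tetracycline: 24 mm is in 22–24 mm ⇒ Intermediate
Gentamicin (7 mm) ≤ 7 mm → resistant
Aztreonam: 13 mm is ≤ 15 mm — R
Minocycline 20 mm: ≤ 20 mm ⇒ R
Erythromycin: 20 mm is ≤ 20 mm — R
Penicillin 23 mm: ≤ 25 mm ⇒ resistant
Susceptible: 0/8

0 of 8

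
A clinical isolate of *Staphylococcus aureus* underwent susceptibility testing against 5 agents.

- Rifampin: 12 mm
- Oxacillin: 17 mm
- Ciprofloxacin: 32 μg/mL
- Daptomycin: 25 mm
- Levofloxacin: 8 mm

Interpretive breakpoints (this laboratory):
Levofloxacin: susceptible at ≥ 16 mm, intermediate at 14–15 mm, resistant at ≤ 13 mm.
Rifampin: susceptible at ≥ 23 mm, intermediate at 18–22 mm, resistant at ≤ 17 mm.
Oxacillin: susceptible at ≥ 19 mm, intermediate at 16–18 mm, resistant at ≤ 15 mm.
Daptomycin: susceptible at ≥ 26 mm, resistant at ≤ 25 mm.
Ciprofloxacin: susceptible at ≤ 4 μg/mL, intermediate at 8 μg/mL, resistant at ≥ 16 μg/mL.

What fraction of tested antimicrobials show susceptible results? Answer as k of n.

Rifampin: 12 mm is ≤ 17 mm — R
Oxacillin 17 mm: in 16–18 mm → intermediate
Ciprofloxacin 32 μg/mL: ≥ 16 μg/mL ⇒ Resistant
Daptomycin (25 mm) ≤ 25 mm — resistant
Levofloxacin 8 mm: ≤ 13 mm — resistant
Susceptible: 0/5

0 of 5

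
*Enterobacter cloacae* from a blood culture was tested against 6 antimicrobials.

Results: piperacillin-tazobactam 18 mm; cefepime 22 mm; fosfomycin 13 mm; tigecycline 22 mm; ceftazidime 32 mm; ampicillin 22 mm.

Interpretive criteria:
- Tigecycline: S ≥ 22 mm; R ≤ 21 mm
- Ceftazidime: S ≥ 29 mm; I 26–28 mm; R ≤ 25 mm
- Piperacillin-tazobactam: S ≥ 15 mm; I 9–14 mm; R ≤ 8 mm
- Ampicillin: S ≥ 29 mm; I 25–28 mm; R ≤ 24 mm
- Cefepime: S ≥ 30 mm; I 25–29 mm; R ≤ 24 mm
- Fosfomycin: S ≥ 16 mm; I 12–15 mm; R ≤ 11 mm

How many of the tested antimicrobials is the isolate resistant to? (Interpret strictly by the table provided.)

Piperacillin-tazobactam (18 mm) ≥ 15 mm — S
Cefepime: 22 mm is ≤ 24 mm ⇒ Resistant
Fosfomycin (13 mm) in 12–15 mm → I
Tigecycline: 22 mm is ≥ 22 mm → Susceptible
Ceftazidime (32 mm) ≥ 29 mm ⇒ susceptible
Ampicillin (22 mm) ≤ 24 mm — R
Resistant: 2

2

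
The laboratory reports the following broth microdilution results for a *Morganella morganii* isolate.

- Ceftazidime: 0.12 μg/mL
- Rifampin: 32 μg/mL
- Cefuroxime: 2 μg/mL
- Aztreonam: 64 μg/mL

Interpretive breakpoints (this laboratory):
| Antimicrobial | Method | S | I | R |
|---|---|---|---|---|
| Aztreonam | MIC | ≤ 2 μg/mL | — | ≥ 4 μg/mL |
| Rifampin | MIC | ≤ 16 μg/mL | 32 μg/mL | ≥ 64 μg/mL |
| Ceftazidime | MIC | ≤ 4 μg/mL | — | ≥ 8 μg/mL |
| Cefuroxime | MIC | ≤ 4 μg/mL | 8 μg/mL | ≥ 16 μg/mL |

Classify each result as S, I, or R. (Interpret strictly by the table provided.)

S, I, S, R

Ceftazidime (0.12 μg/mL) ≤ 4 μg/mL — Susceptible
Rifampin (32 μg/mL) = 32 μg/mL — I
Cefuroxime 2 μg/mL: ≤ 4 μg/mL ⇒ susceptible
Aztreonam 64 μg/mL: ≥ 4 μg/mL ⇒ Resistant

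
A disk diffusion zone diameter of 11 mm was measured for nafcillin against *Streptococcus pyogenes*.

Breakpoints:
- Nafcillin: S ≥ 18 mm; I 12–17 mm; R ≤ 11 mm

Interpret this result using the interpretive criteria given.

Resistant

Nafcillin: 11 mm is ≤ 11 mm ⇒ R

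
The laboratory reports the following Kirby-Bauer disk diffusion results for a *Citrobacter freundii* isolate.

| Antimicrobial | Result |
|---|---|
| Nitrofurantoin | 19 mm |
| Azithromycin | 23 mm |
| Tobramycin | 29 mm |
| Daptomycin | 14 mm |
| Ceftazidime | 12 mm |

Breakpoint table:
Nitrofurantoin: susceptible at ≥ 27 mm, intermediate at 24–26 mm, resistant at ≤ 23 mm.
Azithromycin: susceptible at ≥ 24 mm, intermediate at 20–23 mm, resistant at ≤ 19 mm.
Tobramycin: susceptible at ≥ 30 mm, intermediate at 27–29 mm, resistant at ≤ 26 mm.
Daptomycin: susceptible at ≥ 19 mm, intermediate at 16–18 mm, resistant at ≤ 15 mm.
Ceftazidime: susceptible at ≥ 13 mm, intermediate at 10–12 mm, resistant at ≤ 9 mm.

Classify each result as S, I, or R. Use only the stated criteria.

Nitrofurantoin 19 mm: ≤ 23 mm — resistant
Azithromycin 23 mm: in 20–23 mm — I
Tobramycin (29 mm) in 27–29 mm ⇒ I
Daptomycin (14 mm) ≤ 15 mm ⇒ R
Ceftazidime 12 mm: in 10–12 mm ⇒ intermediate

R, I, I, R, I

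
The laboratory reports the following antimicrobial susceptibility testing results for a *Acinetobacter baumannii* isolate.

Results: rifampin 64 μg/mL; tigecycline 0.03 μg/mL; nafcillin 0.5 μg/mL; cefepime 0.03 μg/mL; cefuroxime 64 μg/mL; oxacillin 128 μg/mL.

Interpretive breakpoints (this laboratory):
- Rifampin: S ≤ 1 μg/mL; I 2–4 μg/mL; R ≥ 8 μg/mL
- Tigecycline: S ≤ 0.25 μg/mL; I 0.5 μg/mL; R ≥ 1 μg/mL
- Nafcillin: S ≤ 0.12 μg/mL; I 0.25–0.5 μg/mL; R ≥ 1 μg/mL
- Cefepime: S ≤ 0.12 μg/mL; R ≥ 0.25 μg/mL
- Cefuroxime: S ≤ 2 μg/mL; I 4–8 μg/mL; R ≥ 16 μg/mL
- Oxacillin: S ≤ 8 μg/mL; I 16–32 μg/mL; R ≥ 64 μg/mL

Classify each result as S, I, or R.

Rifampin: 64 μg/mL is ≥ 8 μg/mL → Resistant
Tigecycline 0.03 μg/mL: ≤ 0.25 μg/mL → susceptible
Nafcillin: 0.5 μg/mL is in 0.25–0.5 μg/mL → Intermediate
Cefepime: 0.03 μg/mL is ≤ 0.12 μg/mL — S
Cefuroxime: 64 μg/mL is ≥ 16 μg/mL → Resistant
Oxacillin: 128 μg/mL is ≥ 64 μg/mL → R

R, S, I, S, R, R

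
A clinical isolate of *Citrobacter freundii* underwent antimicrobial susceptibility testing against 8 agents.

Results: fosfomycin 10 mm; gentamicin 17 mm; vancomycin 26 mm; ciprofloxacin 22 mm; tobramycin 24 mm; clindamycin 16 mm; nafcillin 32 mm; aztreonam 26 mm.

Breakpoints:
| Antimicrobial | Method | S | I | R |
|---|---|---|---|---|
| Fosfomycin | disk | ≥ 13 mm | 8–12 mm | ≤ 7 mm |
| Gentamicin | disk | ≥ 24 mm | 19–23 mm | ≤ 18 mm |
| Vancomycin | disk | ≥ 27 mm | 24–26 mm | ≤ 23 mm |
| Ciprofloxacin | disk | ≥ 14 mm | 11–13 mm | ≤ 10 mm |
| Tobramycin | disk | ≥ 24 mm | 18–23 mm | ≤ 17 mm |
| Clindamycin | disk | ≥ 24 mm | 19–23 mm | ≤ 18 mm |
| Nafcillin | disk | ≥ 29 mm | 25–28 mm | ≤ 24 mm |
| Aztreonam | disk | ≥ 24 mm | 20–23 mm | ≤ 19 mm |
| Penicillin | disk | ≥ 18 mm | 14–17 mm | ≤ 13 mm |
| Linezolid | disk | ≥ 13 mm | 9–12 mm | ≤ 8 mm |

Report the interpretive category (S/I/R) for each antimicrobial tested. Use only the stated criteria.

I, R, I, S, S, R, S, S

Fosfomycin (10 mm) in 8–12 mm ⇒ I
Gentamicin (17 mm) ≤ 18 mm ⇒ Resistant
Vancomycin 26 mm: in 24–26 mm → Intermediate
Ciprofloxacin (22 mm) ≥ 14 mm — Susceptible
Tobramycin (24 mm) ≥ 24 mm → susceptible
Clindamycin: 16 mm is ≤ 18 mm → resistant
Nafcillin (32 mm) ≥ 29 mm → S
Aztreonam 26 mm: ≥ 24 mm — Susceptible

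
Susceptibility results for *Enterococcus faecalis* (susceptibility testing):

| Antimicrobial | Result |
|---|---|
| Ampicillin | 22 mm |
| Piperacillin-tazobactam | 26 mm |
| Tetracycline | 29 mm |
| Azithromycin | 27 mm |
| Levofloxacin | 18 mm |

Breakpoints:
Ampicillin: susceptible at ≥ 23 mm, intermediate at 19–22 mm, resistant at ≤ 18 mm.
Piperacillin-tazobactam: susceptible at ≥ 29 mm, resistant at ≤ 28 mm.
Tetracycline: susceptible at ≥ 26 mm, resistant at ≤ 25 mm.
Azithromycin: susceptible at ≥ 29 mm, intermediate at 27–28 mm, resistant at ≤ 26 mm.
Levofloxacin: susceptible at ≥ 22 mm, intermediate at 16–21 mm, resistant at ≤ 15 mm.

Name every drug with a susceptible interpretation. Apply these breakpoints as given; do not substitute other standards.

Ampicillin (22 mm) in 19–22 mm — Intermediate
Piperacillin-tazobactam 26 mm: ≤ 28 mm → resistant
Tetracycline 29 mm: ≥ 26 mm — susceptible
Azithromycin 27 mm: in 27–28 mm → intermediate
Levofloxacin 18 mm: in 16–21 mm — I

tetracycline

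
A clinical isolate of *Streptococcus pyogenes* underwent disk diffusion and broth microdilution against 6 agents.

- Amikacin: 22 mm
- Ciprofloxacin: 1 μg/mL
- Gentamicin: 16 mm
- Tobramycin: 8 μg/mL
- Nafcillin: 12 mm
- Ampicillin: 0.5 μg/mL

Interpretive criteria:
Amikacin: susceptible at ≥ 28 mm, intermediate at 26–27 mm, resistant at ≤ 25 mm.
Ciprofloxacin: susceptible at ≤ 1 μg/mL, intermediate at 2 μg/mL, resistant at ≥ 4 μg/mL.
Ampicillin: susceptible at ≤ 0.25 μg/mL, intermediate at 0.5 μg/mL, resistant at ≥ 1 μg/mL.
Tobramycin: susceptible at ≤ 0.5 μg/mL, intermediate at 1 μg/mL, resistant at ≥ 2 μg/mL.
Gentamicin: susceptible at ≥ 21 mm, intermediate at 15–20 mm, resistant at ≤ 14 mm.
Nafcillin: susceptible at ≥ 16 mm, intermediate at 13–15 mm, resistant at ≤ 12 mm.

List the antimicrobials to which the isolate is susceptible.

Amikacin (22 mm) ≤ 25 mm — R
Ciprofloxacin 1 μg/mL: ≤ 1 μg/mL ⇒ susceptible
Gentamicin (16 mm) in 15–20 mm — Intermediate
Tobramycin (8 μg/mL) ≥ 2 μg/mL → resistant
Nafcillin (12 mm) ≤ 12 mm → R
Ampicillin 0.5 μg/mL: = 0.5 μg/mL ⇒ Intermediate

ciprofloxacin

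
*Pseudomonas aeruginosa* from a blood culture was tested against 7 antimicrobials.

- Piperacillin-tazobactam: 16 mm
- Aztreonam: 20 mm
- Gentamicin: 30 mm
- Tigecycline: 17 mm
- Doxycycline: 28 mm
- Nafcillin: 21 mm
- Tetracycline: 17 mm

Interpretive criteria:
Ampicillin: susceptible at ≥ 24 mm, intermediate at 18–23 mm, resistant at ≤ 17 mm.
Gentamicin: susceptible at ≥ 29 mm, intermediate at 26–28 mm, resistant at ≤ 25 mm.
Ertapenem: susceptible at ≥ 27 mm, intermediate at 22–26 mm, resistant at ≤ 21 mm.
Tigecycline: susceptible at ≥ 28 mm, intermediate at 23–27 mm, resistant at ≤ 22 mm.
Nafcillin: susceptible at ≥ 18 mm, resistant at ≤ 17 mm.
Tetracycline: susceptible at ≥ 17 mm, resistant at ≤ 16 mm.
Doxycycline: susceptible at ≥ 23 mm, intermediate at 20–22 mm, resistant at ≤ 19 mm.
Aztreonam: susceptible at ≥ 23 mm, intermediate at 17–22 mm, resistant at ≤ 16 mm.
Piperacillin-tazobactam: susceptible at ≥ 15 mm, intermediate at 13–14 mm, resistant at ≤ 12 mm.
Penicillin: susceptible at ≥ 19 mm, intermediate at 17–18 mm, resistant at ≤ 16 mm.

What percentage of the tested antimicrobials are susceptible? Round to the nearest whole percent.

Piperacillin-tazobactam 16 mm: ≥ 15 mm ⇒ Susceptible
Aztreonam 20 mm: in 17–22 mm ⇒ I
Gentamicin 30 mm: ≥ 29 mm → Susceptible
Tigecycline: 17 mm is ≤ 22 mm — Resistant
Doxycycline (28 mm) ≥ 23 mm — susceptible
Nafcillin (21 mm) ≥ 18 mm — susceptible
Tetracycline (17 mm) ≥ 17 mm → Susceptible
Susceptible: 5/7

71%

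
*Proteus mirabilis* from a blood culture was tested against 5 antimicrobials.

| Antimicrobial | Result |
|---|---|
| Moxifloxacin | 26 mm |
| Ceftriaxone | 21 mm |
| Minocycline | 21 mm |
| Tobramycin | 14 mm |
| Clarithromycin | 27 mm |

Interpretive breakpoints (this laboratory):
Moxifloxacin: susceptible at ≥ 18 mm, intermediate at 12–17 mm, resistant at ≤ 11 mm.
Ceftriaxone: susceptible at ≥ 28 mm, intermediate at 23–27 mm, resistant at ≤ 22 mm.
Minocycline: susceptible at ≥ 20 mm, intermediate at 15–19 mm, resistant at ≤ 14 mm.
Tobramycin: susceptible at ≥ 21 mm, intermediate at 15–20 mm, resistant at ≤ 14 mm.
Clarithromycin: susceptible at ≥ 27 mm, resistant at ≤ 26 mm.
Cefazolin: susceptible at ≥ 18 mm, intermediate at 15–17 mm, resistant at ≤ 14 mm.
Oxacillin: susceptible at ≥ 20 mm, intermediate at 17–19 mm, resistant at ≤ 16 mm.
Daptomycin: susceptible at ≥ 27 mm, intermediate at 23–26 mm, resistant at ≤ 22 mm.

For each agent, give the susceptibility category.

Moxifloxacin 26 mm: ≥ 18 mm ⇒ Susceptible
Ceftriaxone: 21 mm is ≤ 22 mm → R
Minocycline 21 mm: ≥ 20 mm — susceptible
Tobramycin 14 mm: ≤ 14 mm ⇒ R
Clarithromycin: 27 mm is ≥ 27 mm ⇒ S

S, R, S, R, S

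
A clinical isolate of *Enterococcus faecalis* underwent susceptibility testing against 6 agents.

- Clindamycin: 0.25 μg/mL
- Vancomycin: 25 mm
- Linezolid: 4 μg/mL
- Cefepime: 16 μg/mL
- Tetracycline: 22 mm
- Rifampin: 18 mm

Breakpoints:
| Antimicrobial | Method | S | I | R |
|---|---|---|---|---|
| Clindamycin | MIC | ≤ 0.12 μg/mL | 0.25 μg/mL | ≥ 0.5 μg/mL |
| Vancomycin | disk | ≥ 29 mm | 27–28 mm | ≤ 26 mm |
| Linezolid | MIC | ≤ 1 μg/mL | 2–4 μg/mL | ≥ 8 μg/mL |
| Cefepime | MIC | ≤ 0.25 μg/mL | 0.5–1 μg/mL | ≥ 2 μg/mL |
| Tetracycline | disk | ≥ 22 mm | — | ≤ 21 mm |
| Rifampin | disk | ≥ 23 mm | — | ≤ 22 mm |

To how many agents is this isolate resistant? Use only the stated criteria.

3

Clindamycin (0.25 μg/mL) = 0.25 μg/mL — intermediate
Vancomycin (25 mm) ≤ 26 mm — Resistant
Linezolid 4 μg/mL: in 2–4 μg/mL → I
Cefepime 16 μg/mL: ≥ 2 μg/mL ⇒ Resistant
Tetracycline 22 mm: ≥ 22 mm — susceptible
Rifampin: 18 mm is ≤ 22 mm — resistant
Resistant: 3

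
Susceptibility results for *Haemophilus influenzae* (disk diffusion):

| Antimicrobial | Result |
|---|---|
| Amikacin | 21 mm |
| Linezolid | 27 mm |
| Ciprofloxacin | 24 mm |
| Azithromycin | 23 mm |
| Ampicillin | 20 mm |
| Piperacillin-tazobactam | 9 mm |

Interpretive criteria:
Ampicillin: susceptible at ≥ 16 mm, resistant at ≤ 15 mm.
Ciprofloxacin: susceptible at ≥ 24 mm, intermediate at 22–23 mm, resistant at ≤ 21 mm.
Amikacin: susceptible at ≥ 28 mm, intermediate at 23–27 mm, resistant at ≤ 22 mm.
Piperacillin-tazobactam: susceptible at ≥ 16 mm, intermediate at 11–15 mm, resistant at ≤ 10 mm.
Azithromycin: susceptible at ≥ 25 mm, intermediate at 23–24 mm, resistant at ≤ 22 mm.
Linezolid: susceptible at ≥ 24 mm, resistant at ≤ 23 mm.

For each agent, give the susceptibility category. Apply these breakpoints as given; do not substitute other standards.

R, S, S, I, S, R

Amikacin (21 mm) ≤ 22 mm — resistant
Linezolid (27 mm) ≥ 24 mm — Susceptible
Ciprofloxacin: 24 mm is ≥ 24 mm ⇒ susceptible
Azithromycin (23 mm) in 23–24 mm ⇒ I
Ampicillin (20 mm) ≥ 16 mm — susceptible
Piperacillin-tazobactam (9 mm) ≤ 10 mm → R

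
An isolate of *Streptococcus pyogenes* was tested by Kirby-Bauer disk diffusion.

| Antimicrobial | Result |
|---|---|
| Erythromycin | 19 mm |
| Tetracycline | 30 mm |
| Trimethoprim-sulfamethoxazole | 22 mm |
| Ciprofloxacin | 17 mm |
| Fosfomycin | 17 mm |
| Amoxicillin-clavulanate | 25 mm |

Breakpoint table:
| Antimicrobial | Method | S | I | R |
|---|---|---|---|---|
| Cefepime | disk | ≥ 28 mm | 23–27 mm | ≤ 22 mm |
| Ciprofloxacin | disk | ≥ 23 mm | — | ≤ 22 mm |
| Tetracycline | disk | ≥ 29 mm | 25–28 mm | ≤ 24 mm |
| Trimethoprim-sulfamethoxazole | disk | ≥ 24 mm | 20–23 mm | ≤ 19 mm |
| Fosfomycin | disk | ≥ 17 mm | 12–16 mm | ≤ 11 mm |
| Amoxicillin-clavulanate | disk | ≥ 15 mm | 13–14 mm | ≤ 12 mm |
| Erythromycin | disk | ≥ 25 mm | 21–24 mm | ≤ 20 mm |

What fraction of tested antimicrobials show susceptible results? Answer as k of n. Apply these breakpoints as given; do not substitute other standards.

Erythromycin: 19 mm is ≤ 20 mm ⇒ resistant
Tetracycline 30 mm: ≥ 29 mm → S
Trimethoprim-sulfamethoxazole 22 mm: in 20–23 mm ⇒ intermediate
Ciprofloxacin (17 mm) ≤ 22 mm — R
Fosfomycin 17 mm: ≥ 17 mm → Susceptible
Amoxicillin-clavulanate 25 mm: ≥ 15 mm → susceptible
Susceptible: 3/6

3 of 6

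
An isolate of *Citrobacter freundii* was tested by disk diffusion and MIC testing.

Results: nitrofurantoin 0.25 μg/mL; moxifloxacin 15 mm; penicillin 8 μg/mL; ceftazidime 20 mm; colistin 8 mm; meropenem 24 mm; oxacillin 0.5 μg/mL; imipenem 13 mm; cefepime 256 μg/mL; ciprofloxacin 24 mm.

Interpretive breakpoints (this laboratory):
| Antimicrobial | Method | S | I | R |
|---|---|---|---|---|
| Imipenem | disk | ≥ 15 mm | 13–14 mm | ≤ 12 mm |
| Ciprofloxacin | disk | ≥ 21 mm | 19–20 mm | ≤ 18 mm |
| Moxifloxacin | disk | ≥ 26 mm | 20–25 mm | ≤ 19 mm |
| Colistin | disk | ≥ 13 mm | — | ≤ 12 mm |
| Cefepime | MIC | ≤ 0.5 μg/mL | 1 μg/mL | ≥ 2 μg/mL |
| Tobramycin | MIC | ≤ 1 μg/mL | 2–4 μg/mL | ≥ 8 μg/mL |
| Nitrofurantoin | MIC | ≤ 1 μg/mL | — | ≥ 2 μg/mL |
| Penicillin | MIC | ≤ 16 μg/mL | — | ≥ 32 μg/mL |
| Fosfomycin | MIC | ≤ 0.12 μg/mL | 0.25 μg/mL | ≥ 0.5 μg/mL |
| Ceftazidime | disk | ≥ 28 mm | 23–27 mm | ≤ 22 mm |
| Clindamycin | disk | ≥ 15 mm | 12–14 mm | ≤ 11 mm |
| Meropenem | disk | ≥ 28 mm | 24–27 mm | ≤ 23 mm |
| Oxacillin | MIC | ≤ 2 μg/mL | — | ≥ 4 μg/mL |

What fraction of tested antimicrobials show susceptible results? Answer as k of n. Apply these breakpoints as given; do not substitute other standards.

4 of 10

Nitrofurantoin: 0.25 μg/mL is ≤ 1 μg/mL → susceptible
Moxifloxacin (15 mm) ≤ 19 mm — Resistant
Penicillin 8 μg/mL: ≤ 16 μg/mL → S
Ceftazidime: 20 mm is ≤ 22 mm → R
Colistin (8 mm) ≤ 12 mm → resistant
Meropenem: 24 mm is in 24–27 mm — intermediate
Oxacillin 0.5 μg/mL: ≤ 2 μg/mL — S
Imipenem: 13 mm is in 13–14 mm ⇒ Intermediate
Cefepime: 256 μg/mL is ≥ 2 μg/mL ⇒ R
Ciprofloxacin: 24 mm is ≥ 21 mm ⇒ Susceptible
Susceptible: 4/10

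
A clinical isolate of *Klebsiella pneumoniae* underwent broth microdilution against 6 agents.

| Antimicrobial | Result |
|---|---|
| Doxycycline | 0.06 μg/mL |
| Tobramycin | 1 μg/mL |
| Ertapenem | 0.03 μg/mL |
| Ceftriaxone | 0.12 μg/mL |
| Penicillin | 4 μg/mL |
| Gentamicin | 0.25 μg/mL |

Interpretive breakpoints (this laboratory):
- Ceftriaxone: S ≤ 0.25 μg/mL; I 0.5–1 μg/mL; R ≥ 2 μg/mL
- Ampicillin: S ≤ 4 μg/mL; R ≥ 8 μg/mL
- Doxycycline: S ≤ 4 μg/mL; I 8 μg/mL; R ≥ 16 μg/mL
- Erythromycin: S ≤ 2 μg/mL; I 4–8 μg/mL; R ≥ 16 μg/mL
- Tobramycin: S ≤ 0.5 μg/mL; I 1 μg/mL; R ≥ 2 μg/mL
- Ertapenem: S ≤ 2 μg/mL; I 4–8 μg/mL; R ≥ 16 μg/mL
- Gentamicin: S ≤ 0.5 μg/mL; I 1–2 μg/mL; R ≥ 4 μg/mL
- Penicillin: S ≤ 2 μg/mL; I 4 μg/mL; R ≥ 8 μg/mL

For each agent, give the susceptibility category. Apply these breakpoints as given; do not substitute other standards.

Doxycycline: 0.06 μg/mL is ≤ 4 μg/mL ⇒ susceptible
Tobramycin 1 μg/mL: = 1 μg/mL → I
Ertapenem (0.03 μg/mL) ≤ 2 μg/mL ⇒ susceptible
Ceftriaxone (0.12 μg/mL) ≤ 0.25 μg/mL ⇒ S
Penicillin (4 μg/mL) = 4 μg/mL ⇒ Intermediate
Gentamicin: 0.25 μg/mL is ≤ 0.5 μg/mL → susceptible

S, I, S, S, I, S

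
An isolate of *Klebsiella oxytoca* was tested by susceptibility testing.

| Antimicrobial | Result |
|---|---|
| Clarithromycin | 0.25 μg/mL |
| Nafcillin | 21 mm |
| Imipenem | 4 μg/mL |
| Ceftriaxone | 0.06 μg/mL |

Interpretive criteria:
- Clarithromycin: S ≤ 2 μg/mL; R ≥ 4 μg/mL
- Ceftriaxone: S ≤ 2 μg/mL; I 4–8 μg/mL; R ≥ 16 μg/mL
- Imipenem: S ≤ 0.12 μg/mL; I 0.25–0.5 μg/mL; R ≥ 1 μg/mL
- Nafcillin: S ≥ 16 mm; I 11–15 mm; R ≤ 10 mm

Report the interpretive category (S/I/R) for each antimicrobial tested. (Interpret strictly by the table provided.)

Clarithromycin: 0.25 μg/mL is ≤ 2 μg/mL ⇒ Susceptible
Nafcillin 21 mm: ≥ 16 mm — Susceptible
Imipenem 4 μg/mL: ≥ 1 μg/mL → R
Ceftriaxone 0.06 μg/mL: ≤ 2 μg/mL — S

S, S, R, S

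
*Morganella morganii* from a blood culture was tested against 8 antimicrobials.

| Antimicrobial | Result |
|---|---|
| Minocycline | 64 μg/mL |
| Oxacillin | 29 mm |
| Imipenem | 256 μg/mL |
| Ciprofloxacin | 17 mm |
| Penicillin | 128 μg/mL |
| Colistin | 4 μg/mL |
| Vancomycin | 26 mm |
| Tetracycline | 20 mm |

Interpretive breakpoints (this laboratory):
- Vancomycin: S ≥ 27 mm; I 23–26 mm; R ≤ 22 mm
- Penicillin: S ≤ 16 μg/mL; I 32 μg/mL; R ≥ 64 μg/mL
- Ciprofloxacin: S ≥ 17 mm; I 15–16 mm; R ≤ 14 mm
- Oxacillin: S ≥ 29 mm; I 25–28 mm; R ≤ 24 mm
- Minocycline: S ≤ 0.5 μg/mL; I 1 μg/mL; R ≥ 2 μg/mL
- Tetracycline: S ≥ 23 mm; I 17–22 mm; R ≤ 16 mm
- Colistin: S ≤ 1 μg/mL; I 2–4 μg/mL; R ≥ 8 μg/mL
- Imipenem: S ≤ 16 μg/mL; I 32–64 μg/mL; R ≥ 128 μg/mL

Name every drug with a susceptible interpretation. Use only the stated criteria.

Minocycline: 64 μg/mL is ≥ 2 μg/mL — R
Oxacillin (29 mm) ≥ 29 mm ⇒ susceptible
Imipenem (256 μg/mL) ≥ 128 μg/mL — resistant
Ciprofloxacin (17 mm) ≥ 17 mm → Susceptible
Penicillin 128 μg/mL: ≥ 64 μg/mL — R
Colistin: 4 μg/mL is in 2–4 μg/mL — I
Vancomycin: 26 mm is in 23–26 mm — Intermediate
Tetracycline: 20 mm is in 17–22 mm ⇒ Intermediate

oxacillin, ciprofloxacin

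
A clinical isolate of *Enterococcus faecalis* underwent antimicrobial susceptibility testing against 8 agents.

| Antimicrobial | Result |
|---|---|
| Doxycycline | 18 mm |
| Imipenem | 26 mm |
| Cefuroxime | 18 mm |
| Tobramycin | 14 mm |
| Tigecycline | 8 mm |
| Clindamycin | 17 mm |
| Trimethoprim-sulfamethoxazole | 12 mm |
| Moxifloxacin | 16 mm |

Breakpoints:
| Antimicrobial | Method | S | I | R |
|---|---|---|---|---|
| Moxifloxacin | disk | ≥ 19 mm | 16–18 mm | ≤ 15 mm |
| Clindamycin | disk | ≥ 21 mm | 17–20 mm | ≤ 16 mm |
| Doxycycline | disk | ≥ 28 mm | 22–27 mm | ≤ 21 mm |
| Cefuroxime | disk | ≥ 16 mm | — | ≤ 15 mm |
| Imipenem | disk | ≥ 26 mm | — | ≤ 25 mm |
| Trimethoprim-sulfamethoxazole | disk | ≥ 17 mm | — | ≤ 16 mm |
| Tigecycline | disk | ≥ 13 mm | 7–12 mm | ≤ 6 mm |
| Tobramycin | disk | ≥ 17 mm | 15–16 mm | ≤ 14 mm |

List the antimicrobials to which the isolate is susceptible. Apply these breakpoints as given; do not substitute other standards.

imipenem, cefuroxime

Doxycycline 18 mm: ≤ 21 mm ⇒ R
Imipenem (26 mm) ≥ 26 mm ⇒ Susceptible
Cefuroxime 18 mm: ≥ 16 mm ⇒ S
Tobramycin: 14 mm is ≤ 14 mm → resistant
Tigecycline: 8 mm is in 7–12 mm — intermediate
Clindamycin (17 mm) in 17–20 mm ⇒ intermediate
Trimethoprim-sulfamethoxazole 12 mm: ≤ 16 mm → resistant
Moxifloxacin (16 mm) in 16–18 mm ⇒ Intermediate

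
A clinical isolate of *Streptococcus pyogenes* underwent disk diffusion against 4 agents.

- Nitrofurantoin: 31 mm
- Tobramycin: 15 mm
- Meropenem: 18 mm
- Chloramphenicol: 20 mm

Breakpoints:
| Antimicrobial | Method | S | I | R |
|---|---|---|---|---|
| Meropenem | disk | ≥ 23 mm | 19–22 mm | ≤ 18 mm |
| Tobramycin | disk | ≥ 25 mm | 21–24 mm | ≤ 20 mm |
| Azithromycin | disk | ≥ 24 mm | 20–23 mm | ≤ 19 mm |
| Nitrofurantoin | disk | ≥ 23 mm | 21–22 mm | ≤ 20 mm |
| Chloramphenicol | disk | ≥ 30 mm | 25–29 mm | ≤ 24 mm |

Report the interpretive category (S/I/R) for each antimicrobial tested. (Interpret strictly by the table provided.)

S, R, R, R

Nitrofurantoin (31 mm) ≥ 23 mm — susceptible
Tobramycin 15 mm: ≤ 20 mm → Resistant
Meropenem 18 mm: ≤ 18 mm ⇒ resistant
Chloramphenicol (20 mm) ≤ 24 mm → Resistant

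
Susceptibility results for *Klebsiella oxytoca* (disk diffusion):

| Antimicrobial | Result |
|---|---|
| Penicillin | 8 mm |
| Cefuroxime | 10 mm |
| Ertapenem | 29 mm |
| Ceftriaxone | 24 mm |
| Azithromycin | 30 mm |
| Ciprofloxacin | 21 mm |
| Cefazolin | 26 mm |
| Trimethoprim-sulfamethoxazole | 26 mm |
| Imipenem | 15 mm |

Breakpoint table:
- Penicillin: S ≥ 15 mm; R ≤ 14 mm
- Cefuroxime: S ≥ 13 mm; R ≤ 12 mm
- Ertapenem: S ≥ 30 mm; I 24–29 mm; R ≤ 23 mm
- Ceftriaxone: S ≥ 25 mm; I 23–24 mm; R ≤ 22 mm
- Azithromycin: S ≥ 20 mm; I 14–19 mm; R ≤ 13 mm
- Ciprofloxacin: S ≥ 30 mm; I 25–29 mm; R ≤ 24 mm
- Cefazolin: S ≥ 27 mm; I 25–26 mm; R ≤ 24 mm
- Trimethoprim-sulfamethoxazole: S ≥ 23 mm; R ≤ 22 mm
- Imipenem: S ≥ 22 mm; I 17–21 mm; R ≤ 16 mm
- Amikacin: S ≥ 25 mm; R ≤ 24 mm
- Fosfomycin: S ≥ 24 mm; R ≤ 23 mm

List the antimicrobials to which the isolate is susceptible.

azithromycin, trimethoprim-sulfamethoxazole

Penicillin (8 mm) ≤ 14 mm → R
Cefuroxime 10 mm: ≤ 12 mm — R
Ertapenem 29 mm: in 24–29 mm ⇒ intermediate
Ceftriaxone: 24 mm is in 23–24 mm ⇒ I
Azithromycin 30 mm: ≥ 20 mm — susceptible
Ciprofloxacin (21 mm) ≤ 24 mm → R
Cefazolin 26 mm: in 25–26 mm → Intermediate
Trimethoprim-sulfamethoxazole: 26 mm is ≥ 23 mm — S
Imipenem: 15 mm is ≤ 16 mm → R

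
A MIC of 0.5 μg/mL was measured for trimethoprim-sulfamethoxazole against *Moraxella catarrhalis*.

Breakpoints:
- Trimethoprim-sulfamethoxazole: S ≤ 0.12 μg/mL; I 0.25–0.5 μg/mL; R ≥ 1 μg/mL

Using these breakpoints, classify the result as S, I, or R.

Trimethoprim-sulfamethoxazole 0.5 μg/mL: in 0.25–0.5 μg/mL — Intermediate

I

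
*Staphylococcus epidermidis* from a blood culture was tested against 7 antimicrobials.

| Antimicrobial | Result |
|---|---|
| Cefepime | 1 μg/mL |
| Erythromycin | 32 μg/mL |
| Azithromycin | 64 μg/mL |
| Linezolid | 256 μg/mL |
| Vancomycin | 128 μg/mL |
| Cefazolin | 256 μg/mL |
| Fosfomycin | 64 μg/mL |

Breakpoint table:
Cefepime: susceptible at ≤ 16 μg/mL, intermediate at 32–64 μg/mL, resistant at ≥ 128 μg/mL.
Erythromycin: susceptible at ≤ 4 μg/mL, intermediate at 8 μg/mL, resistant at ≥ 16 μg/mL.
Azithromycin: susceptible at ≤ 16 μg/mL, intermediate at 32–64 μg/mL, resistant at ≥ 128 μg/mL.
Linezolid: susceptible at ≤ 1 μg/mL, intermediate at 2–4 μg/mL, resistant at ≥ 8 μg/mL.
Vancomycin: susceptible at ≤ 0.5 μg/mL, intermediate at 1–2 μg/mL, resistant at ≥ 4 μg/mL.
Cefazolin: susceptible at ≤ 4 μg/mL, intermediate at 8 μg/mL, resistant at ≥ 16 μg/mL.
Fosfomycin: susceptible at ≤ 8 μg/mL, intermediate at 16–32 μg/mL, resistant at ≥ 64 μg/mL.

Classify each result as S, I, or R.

S, R, I, R, R, R, R

Cefepime 1 μg/mL: ≤ 16 μg/mL — susceptible
Erythromycin (32 μg/mL) ≥ 16 μg/mL → resistant
Azithromycin 64 μg/mL: in 32–64 μg/mL — I
Linezolid 256 μg/mL: ≥ 8 μg/mL ⇒ Resistant
Vancomycin 128 μg/mL: ≥ 4 μg/mL → resistant
Cefazolin (256 μg/mL) ≥ 16 μg/mL — resistant
Fosfomycin (64 μg/mL) ≥ 64 μg/mL — Resistant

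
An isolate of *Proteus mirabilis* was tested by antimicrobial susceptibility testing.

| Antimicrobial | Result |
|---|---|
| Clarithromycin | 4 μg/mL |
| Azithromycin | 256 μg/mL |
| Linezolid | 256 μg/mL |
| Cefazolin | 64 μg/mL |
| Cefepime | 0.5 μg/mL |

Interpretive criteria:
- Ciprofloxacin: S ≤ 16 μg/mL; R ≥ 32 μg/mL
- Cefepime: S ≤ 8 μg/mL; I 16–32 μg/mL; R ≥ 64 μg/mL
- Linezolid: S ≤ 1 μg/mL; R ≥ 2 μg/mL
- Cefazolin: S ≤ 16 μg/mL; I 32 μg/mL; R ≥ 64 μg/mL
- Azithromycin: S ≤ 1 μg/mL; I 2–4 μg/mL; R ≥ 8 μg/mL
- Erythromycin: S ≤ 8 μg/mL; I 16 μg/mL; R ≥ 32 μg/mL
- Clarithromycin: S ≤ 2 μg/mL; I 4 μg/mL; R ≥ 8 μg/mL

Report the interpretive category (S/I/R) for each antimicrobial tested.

I, R, R, R, S

Clarithromycin 4 μg/mL: = 4 μg/mL ⇒ Intermediate
Azithromycin: 256 μg/mL is ≥ 8 μg/mL — Resistant
Linezolid 256 μg/mL: ≥ 2 μg/mL → resistant
Cefazolin 64 μg/mL: ≥ 64 μg/mL ⇒ resistant
Cefepime: 0.5 μg/mL is ≤ 8 μg/mL — Susceptible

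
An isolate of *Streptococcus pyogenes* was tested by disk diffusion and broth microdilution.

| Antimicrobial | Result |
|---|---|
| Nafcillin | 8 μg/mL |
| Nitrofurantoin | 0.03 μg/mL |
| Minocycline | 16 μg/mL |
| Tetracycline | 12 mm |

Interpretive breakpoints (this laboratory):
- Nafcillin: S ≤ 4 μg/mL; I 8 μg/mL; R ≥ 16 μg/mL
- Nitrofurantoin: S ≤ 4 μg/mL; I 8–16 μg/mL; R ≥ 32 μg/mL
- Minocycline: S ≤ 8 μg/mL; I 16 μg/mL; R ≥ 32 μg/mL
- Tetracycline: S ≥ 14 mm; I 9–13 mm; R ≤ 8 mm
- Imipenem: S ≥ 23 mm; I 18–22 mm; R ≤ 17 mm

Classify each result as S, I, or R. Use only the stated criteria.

I, S, I, I

Nafcillin (8 μg/mL) = 8 μg/mL → I
Nitrofurantoin 0.03 μg/mL: ≤ 4 μg/mL — S
Minocycline 16 μg/mL: = 16 μg/mL — I
Tetracycline 12 mm: in 9–13 mm — I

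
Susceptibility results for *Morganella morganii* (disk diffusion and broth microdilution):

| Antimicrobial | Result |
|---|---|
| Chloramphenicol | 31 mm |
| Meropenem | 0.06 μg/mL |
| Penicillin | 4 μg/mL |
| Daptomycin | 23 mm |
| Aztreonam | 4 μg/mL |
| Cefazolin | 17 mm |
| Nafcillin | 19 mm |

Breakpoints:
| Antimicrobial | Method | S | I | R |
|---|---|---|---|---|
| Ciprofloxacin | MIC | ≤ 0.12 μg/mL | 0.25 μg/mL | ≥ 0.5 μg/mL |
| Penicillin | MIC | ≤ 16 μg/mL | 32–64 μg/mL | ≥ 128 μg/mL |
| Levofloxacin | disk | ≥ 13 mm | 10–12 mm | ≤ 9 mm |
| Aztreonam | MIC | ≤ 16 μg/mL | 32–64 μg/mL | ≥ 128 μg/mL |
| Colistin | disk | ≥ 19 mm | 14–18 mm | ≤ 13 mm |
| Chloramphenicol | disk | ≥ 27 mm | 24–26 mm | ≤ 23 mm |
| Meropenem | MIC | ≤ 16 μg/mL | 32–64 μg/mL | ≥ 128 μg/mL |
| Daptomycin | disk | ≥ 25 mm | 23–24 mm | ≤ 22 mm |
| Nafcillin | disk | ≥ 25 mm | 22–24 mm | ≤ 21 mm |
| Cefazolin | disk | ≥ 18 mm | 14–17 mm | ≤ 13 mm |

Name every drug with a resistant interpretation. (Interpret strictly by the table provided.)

Chloramphenicol (31 mm) ≥ 27 mm ⇒ susceptible
Meropenem (0.06 μg/mL) ≤ 16 μg/mL → susceptible
Penicillin (4 μg/mL) ≤ 16 μg/mL ⇒ S
Daptomycin: 23 mm is in 23–24 mm → Intermediate
Aztreonam (4 μg/mL) ≤ 16 μg/mL ⇒ susceptible
Cefazolin 17 mm: in 14–17 mm → I
Nafcillin 19 mm: ≤ 21 mm ⇒ resistant

nafcillin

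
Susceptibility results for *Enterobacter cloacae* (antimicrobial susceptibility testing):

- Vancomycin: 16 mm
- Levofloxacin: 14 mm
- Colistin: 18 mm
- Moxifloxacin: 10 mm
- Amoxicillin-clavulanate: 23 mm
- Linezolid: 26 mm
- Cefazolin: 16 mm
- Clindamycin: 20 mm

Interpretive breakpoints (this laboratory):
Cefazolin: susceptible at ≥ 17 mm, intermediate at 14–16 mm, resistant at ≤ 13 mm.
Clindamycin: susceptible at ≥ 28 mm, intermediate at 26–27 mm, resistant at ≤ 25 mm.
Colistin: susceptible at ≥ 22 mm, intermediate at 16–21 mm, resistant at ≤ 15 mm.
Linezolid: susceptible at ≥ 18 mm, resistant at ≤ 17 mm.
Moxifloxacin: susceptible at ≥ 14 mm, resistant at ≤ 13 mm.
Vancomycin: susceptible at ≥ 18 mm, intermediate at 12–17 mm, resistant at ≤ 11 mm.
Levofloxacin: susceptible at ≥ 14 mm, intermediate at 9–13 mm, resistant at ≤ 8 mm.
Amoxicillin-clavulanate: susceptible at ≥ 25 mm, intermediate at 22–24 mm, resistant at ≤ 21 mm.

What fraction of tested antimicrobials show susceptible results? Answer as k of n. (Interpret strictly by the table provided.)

Vancomycin 16 mm: in 12–17 mm → Intermediate
Levofloxacin 14 mm: ≥ 14 mm — S
Colistin (18 mm) in 16–21 mm — intermediate
Moxifloxacin (10 mm) ≤ 13 mm — Resistant
Amoxicillin-clavulanate 23 mm: in 22–24 mm → I
Linezolid 26 mm: ≥ 18 mm — susceptible
Cefazolin: 16 mm is in 14–16 mm → Intermediate
Clindamycin: 20 mm is ≤ 25 mm → resistant
Susceptible: 2/8

2 of 8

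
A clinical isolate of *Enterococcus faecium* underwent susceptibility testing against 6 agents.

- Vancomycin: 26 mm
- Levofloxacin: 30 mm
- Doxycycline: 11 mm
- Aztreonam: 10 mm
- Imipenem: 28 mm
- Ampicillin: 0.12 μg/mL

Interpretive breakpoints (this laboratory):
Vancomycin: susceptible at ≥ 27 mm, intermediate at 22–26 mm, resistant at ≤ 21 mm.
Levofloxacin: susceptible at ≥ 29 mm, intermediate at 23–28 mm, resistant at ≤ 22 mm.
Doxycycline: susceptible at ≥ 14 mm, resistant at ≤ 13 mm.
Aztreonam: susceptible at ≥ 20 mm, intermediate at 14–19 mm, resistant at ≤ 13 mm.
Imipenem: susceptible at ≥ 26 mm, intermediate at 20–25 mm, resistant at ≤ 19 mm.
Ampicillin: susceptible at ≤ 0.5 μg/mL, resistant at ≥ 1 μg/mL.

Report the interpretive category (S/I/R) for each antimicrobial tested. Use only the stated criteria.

I, S, R, R, S, S

Vancomycin 26 mm: in 22–26 mm → I
Levofloxacin (30 mm) ≥ 29 mm — S
Doxycycline (11 mm) ≤ 13 mm ⇒ resistant
Aztreonam (10 mm) ≤ 13 mm ⇒ Resistant
Imipenem: 28 mm is ≥ 26 mm → susceptible
Ampicillin: 0.12 μg/mL is ≤ 0.5 μg/mL → susceptible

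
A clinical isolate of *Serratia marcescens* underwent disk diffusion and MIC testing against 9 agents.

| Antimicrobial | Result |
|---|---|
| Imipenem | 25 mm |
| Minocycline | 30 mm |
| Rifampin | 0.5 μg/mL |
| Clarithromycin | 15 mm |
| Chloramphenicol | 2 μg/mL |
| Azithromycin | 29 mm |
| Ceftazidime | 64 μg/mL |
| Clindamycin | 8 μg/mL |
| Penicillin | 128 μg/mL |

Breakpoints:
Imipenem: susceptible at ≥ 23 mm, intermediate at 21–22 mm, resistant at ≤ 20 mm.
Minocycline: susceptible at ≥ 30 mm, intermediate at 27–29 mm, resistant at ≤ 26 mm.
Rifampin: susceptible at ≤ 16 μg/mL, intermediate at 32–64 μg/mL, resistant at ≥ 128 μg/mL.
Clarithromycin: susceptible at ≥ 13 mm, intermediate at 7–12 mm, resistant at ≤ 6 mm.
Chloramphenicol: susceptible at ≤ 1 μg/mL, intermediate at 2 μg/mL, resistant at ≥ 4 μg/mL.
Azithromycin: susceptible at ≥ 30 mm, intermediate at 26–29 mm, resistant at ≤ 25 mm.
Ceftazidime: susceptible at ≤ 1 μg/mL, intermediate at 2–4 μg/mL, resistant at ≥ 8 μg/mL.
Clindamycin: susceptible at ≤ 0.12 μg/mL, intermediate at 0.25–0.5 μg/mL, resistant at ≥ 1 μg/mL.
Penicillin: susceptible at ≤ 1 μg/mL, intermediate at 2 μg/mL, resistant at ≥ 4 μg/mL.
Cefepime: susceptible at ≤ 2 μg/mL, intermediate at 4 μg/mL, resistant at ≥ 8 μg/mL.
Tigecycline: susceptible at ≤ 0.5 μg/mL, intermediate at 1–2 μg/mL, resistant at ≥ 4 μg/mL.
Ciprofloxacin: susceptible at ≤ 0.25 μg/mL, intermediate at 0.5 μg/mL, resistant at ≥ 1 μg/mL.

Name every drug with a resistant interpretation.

Imipenem 25 mm: ≥ 23 mm ⇒ susceptible
Minocycline 30 mm: ≥ 30 mm → susceptible
Rifampin: 0.5 μg/mL is ≤ 16 μg/mL — susceptible
Clarithromycin (15 mm) ≥ 13 mm ⇒ S
Chloramphenicol (2 μg/mL) = 2 μg/mL — I
Azithromycin: 29 mm is in 26–29 mm ⇒ intermediate
Ceftazidime 64 μg/mL: ≥ 8 μg/mL ⇒ Resistant
Clindamycin: 8 μg/mL is ≥ 1 μg/mL — R
Penicillin 128 μg/mL: ≥ 4 μg/mL ⇒ Resistant

ceftazidime, clindamycin, penicillin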